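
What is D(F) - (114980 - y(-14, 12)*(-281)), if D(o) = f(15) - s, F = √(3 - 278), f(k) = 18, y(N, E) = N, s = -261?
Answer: -110767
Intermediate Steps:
F = 5*I*√11 (F = √(-275) = 5*I*√11 ≈ 16.583*I)
D(o) = 279 (D(o) = 18 - 1*(-261) = 18 + 261 = 279)
D(F) - (114980 - y(-14, 12)*(-281)) = 279 - (114980 - (-14)*(-281)) = 279 - (114980 - 1*3934) = 279 - (114980 - 3934) = 279 - 1*111046 = 279 - 111046 = -110767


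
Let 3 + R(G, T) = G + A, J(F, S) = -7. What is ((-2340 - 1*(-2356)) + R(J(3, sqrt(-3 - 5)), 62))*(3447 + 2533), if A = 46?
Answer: 310960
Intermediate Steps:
R(G, T) = 43 + G (R(G, T) = -3 + (G + 46) = -3 + (46 + G) = 43 + G)
((-2340 - 1*(-2356)) + R(J(3, sqrt(-3 - 5)), 62))*(3447 + 2533) = ((-2340 - 1*(-2356)) + (43 - 7))*(3447 + 2533) = ((-2340 + 2356) + 36)*5980 = (16 + 36)*5980 = 52*5980 = 310960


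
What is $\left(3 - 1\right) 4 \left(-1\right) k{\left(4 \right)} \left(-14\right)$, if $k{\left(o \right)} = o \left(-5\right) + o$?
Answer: $-1792$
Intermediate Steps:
$k{\left(o \right)} = - 4 o$ ($k{\left(o \right)} = - 5 o + o = - 4 o$)
$\left(3 - 1\right) 4 \left(-1\right) k{\left(4 \right)} \left(-14\right) = \left(3 - 1\right) 4 \left(-1\right) \left(\left(-4\right) 4\right) \left(-14\right) = 2 \cdot 4 \left(-1\right) \left(-16\right) \left(-14\right) = 8 \left(-1\right) \left(-16\right) \left(-14\right) = \left(-8\right) \left(-16\right) \left(-14\right) = 128 \left(-14\right) = -1792$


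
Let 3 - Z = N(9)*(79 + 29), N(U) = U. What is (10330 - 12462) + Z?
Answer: -3101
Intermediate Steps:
Z = -969 (Z = 3 - 9*(79 + 29) = 3 - 9*108 = 3 - 1*972 = 3 - 972 = -969)
(10330 - 12462) + Z = (10330 - 12462) - 969 = -2132 - 969 = -3101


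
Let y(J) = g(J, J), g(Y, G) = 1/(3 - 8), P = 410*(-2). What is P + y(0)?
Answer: -4101/5 ≈ -820.20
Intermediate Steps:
P = -820
g(Y, G) = -⅕ (g(Y, G) = 1/(-5) = -⅕)
y(J) = -⅕
P + y(0) = -820 - ⅕ = -4101/5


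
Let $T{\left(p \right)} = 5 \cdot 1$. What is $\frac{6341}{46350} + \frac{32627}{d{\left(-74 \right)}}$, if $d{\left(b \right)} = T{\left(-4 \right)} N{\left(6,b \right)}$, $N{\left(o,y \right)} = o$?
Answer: $\frac{25207528}{23175} \approx 1087.7$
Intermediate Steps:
$T{\left(p \right)} = 5$
$d{\left(b \right)} = 30$ ($d{\left(b \right)} = 5 \cdot 6 = 30$)
$\frac{6341}{46350} + \frac{32627}{d{\left(-74 \right)}} = \frac{6341}{46350} + \frac{32627}{30} = \frac{25207528}{23175}$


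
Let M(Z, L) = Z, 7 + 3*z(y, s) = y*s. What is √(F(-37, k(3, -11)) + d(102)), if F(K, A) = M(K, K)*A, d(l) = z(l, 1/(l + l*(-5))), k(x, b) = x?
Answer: I*√4083/6 ≈ 10.65*I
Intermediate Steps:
z(y, s) = -7/3 + s*y/3 (z(y, s) = -7/3 + (y*s)/3 = -7/3 + (s*y)/3 = -7/3 + s*y/3)
d(l) = -29/12 (d(l) = -7/3 + l/(3*(l + l*(-5))) = -7/3 + l/(3*(l - 5*l)) = -7/3 + l/(3*((-4*l))) = -7/3 + (-1/(4*l))*l/3 = -7/3 - 1/12 = -29/12)
F(K, A) = A*K (F(K, A) = K*A = A*K)
√(F(-37, k(3, -11)) + d(102)) = √(3*(-37) - 29/12) = √(-111 - 29/12) = √(-1361/12) = I*√4083/6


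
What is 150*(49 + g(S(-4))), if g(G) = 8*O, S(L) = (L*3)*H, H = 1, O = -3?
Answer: 3750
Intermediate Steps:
S(L) = 3*L (S(L) = (L*3)*1 = (3*L)*1 = 3*L)
g(G) = -24 (g(G) = 8*(-3) = -24)
150*(49 + g(S(-4))) = 150*(49 - 24) = 150*25 = 3750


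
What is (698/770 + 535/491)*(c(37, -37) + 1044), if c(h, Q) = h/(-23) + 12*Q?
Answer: 5193247842/4347805 ≈ 1194.5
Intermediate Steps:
c(h, Q) = 12*Q - h/23 (c(h, Q) = -h/23 + 12*Q = 12*Q - h/23)
(698/770 + 535/491)*(c(37, -37) + 1044) = (698/770 + 535/491)*((12*(-37) - 1/23*37) + 1044) = (698*(1/770) + 535*(1/491))*((-444 - 37/23) + 1044) = (349/385 + 535/491)*(-10249/23 + 1044) = (377334/189035)*(13763/23) = 5193247842/4347805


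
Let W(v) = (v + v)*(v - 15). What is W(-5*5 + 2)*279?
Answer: 487692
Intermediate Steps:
W(v) = 2*v*(-15 + v) (W(v) = (2*v)*(-15 + v) = 2*v*(-15 + v))
W(-5*5 + 2)*279 = (2*(-5*5 + 2)*(-15 + (-5*5 + 2)))*279 = (2*(-25 + 2)*(-15 + (-25 + 2)))*279 = (2*(-23)*(-15 - 23))*279 = (2*(-23)*(-38))*279 = 1748*279 = 487692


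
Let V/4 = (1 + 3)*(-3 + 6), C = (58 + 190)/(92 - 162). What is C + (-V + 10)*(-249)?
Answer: 331046/35 ≈ 9458.5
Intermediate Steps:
C = -124/35 (C = 248/(-70) = 248*(-1/70) = -124/35 ≈ -3.5429)
V = 48 (V = 4*((1 + 3)*(-3 + 6)) = 4*(4*3) = 4*12 = 48)
C + (-V + 10)*(-249) = -124/35 + (-1*48 + 10)*(-249) = -124/35 + (-48 + 10)*(-249) = -124/35 - 38*(-249) = -124/35 + 9462 = 331046/35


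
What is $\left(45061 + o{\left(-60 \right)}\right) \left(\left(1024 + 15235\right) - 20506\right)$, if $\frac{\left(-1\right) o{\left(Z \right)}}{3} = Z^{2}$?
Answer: $-145506467$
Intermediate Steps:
$o{\left(Z \right)} = - 3 Z^{2}$
$\left(45061 + o{\left(-60 \right)}\right) \left(\left(1024 + 15235\right) - 20506\right) = \left(45061 - 3 \left(-60\right)^{2}\right) \left(\left(1024 + 15235\right) - 20506\right) = \left(45061 - 10800\right) \left(16259 - 20506\right) = \left(45061 - 10800\right) \left(-4247\right) = 34261 \left(-4247\right) = -145506467$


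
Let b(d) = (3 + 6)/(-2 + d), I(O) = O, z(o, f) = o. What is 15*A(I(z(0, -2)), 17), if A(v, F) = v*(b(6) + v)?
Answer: 0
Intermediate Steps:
b(d) = 9/(-2 + d)
A(v, F) = v*(9/4 + v) (A(v, F) = v*(9/(-2 + 6) + v) = v*(9/4 + v))
15*A(I(z(0, -2)), 17) = 15*((1/4)*0*(9 + 4*0)) = 15*((1/4)*0*(9 + 0)) = 15*((1/4)*0*9) = 15*0 = 0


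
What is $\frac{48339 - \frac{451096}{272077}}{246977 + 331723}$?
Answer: $\frac{13151479007}{157450959900} \approx 0.083527$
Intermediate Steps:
$\frac{48339 - \frac{451096}{272077}}{246977 + 331723} = \frac{48339 - \frac{451096}{272077}}{578700} = \left(48339 - \frac{451096}{272077}\right) \frac{1}{578700} = \frac{13151479007}{272077} \cdot \frac{1}{578700} = \frac{13151479007}{157450959900}$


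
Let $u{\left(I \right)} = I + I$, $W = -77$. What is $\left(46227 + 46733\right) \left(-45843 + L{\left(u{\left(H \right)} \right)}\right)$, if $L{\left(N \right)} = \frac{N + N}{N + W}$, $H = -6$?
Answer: $- \frac{379277078880}{89} \approx -4.2615 \cdot 10^{9}$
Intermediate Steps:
$u{\left(I \right)} = 2 I$
$L{\left(N \right)} = \frac{2 N}{-77 + N}$ ($L{\left(N \right)} = \frac{N + N}{N - 77} = \frac{2 N}{-77 + N}$)
$\left(46227 + 46733\right) \left(-45843 + L{\left(u{\left(H \right)} \right)}\right) = \left(46227 + 46733\right) \left(-45843 + \frac{2 \cdot 2 \left(-6\right)}{-77 + 2 \left(-6\right)}\right) = 92960 \left(-45843 + 2 \left(-12\right) \frac{1}{-77 - 12}\right) = 92960 \left(-45843 + 2 \left(-12\right) \frac{1}{-89}\right) = 92960 \left(-45843 + 2 \left(-12\right) \left(- \frac{1}{89}\right)\right) = 92960 \left(-45843 + \frac{24}{89}\right) = 92960 \left(- \frac{4080003}{89}\right) = - \frac{379277078880}{89}$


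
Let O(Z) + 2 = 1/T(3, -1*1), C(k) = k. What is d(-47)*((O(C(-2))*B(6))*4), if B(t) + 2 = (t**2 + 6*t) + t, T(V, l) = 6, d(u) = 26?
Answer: -43472/3 ≈ -14491.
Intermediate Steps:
B(t) = -2 + t**2 + 7*t (B(t) = -2 + ((t**2 + 6*t) + t) = -2 + (t**2 + 7*t) = -2 + t**2 + 7*t)
O(Z) = -11/6 (O(Z) = -2 + 1/6 = -11/6)
d(-47)*((O(C(-2))*B(6))*4) = 26*(-11*(-2 + 6**2 + 7*6)/6*4) = 26*(-11*(-2 + 36 + 42)/6*4) = 26*(-11/6*76*4) = 26*(-418/3*4) = 26*(-1672/3) = -43472/3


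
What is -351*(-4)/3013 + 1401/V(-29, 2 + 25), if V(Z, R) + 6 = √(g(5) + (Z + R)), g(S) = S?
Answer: -8426982/33143 - 467*√3/11 ≈ -327.79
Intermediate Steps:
V(Z, R) = -6 + √(5 + R + Z) (V(Z, R) = -6 + √(5 + (Z + R)) = -6 + √(5 + (R + Z)) = -6 + √(5 + R + Z))
-351*(-4)/3013 + 1401/V(-29, 2 + 25) = -351*(-4)/3013 + 1401/(-6 + √(5 + (2 + 25) - 29)) = 1404*(1/3013) + 1401/(-6 + √(5 + 27 - 29)) = 1404/3013 + 1401/(-6 + √3)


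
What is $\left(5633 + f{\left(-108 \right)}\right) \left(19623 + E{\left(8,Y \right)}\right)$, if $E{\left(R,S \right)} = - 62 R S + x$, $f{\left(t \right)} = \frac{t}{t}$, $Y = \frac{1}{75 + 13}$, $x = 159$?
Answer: $\frac{1225620360}{11} \approx 1.1142 \cdot 10^{8}$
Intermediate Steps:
$Y = \frac{1}{88} \approx 0.011364$
$f{\left(t \right)} = 1$
$E{\left(R,S \right)} = 159 - 62 R S$ ($E{\left(R,S \right)} = - 62 R S + 159 = 159 - 62 R S$)
$\left(5633 + f{\left(-108 \right)}\right) \left(19623 + E{\left(8,Y \right)}\right) = \left(5633 + 1\right) \left(19623 + \left(159 - 496 \cdot \frac{1}{88}\right)\right) = 5634 \left(19623 + \left(159 - \frac{62}{11}\right)\right) = 5634 \left(19623 + \frac{1687}{11}\right) = 5634 \cdot \frac{217540}{11} = \frac{1225620360}{11}$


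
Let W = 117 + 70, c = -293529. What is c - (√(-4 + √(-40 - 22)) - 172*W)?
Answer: -261365 - √(-4 + I*√62) ≈ -2.6137e+5 - 2.533*I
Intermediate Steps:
W = 187
c - (√(-4 + √(-40 - 22)) - 172*W) = -293529 - (√(-4 + √(-40 - 22)) - 172*187) = -293529 - (√(-4 + √(-62)) - 32164) = -293529 - (√(-4 + I*√62) - 32164) = -293529 - (-32164 + √(-4 + I*√62)) = -293529 + (32164 - √(-4 + I*√62)) = -261365 - √(-4 + I*√62)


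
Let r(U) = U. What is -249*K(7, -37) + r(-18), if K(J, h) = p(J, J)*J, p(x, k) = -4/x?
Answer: 978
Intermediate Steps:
K(J, h) = -4 (K(J, h) = (-4/J)*J = -4)
-249*K(7, -37) + r(-18) = -249*(-4) - 18 = 996 - 18 = 978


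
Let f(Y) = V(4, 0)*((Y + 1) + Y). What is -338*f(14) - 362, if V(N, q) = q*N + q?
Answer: -362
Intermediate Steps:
V(N, q) = q + N*q (V(N, q) = N*q + q = q + N*q)
f(Y) = 0 (f(Y) = (0*(1 + 4))*((Y + 1) + Y) = (0*5)*((1 + Y) + Y) = 0*(1 + 2*Y) = 0)
-338*f(14) - 362 = -338*0 - 362 = 0 - 362 = -362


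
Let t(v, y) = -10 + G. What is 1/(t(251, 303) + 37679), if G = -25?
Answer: 1/37644 ≈ 2.6565e-5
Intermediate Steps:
t(v, y) = -35 (t(v, y) = -10 - 25 = -35)
1/(t(251, 303) + 37679) = 1/(-35 + 37679) = 1/37644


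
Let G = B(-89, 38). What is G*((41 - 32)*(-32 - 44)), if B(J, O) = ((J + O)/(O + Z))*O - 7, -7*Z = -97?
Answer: 3672396/121 ≈ 30350.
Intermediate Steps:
Z = 97/7 (Z = -1/7*(-97) = 97/7 ≈ 13.857)
B(J, O) = -7 + O*(J + O)/(97/7 + O) (B(J, O) = ((J + O)/(O + 97/7))*O - 7 = ((J + O)/(97/7 + O))*O - 7 = O*(J + O)/(97/7 + O) - 7 = -7 + O*(J + O)/(97/7 + O))
G = -5369/121 (G = 7*(-97 + 38**2 - 7*38 - 89*38)/(97 + 7*38) = 7*(-97 + 1444 - 266 - 3382)/(97 + 266) = 7*(-2301)/363 = 7*(1/363)*(-2301) = -5369/121 ≈ -44.372)
G*((41 - 32)*(-32 - 44)) = -5369*(41 - 32)*(-32 - 44)/121 = -48321*(-76)/121 = -5369/121*(-684) = 3672396/121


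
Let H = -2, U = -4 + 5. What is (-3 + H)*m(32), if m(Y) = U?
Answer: -5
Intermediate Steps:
U = 1
m(Y) = 1
(-3 + H)*m(32) = (-3 - 2)*1 = -5*1 = -5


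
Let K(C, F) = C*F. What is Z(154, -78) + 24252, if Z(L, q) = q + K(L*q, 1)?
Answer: 12162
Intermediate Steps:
Z(L, q) = q + L*q (Z(L, q) = q + (L*q)*1 = q + L*q)
Z(154, -78) + 24252 = -78*(1 + 154) + 24252 = -78*155 + 24252 = -12090 + 24252 = 12162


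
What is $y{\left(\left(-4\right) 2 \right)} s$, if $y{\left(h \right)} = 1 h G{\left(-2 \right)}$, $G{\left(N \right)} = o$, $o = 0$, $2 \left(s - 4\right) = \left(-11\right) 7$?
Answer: $0$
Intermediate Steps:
$s = - \frac{69}{2}$ ($s = 4 + \frac{\left(-11\right) 7}{2} = 4 + \frac{1}{2} \left(-77\right) = 4 - \frac{77}{2} = - \frac{69}{2} \approx -34.5$)
$G{\left(N \right)} = 0$
$y{\left(h \right)} = 0$ ($y{\left(h \right)} = 1 h 0 = h 0 = 0$)
$y{\left(\left(-4\right) 2 \right)} s = 0 \left(- \frac{69}{2}\right) = 0$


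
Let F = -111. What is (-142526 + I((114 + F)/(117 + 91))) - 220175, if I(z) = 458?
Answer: -362243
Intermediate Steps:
(-142526 + I((114 + F)/(117 + 91))) - 220175 = (-142526 + 458) - 220175 = -142068 - 220175 = -362243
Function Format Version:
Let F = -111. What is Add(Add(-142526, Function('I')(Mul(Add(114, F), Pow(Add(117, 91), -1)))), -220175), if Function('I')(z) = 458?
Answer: -362243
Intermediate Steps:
Add(Add(-142526, Function('I')(Mul(Add(114, F), Pow(Add(117, 91), -1)))), -220175) = Add(Add(-142526, 458), -220175) = Add(-142068, -220175) = -362243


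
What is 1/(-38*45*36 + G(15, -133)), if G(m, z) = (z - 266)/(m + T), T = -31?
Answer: -16/984561 ≈ -1.6251e-5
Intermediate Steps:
G(m, z) = (-266 + z)/(-31 + m) (G(m, z) = (z - 266)/(m - 31) = (-266 + z)/(-31 + m))
1/(-38*45*36 + G(15, -133)) = 1/(-38*45*36 + (-266 - 133)/(-31 + 15)) = 1/(-1710*36 - 399/(-16)) = 1/(-61560 - 1/16*(-399)) = 1/(-61560 + 399/16) = 1/(-984561/16) = -16/984561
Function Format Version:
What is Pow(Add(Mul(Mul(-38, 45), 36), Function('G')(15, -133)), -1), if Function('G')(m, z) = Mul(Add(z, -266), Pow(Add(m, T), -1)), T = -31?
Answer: Rational(-16, 984561) ≈ -1.6251e-5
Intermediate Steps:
Function('G')(m, z) = Mul(Pow(Add(-31, m), -1), Add(-266, z)) (Function('G')(m, z) = Mul(Add(z, -266), Pow(Add(m, -31), -1)) = Mul(Add(-266, z), Pow(Add(-31, m), -1)) = Mul(Pow(Add(-31, m), -1), Add(-266, z)))
Pow(Add(Mul(Mul(-38, 45), 36), Function('G')(15, -133)), -1) = Pow(Add(Mul(Mul(-38, 45), 36), Mul(Pow(Add(-31, 15), -1), Add(-266, -133))), -1) = Pow(Add(Mul(-1710, 36), Mul(Pow(-16, -1), -399)), -1) = Pow(Add(-61560, Mul(Rational(-1, 16), -399)), -1) = Pow(Add(-61560, Rational(399, 16)), -1) = Pow(Rational(-984561, 16), -1) = Rational(-16, 984561)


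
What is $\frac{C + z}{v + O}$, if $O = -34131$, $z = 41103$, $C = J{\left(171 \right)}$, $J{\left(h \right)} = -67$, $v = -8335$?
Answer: $- \frac{20518}{21233} \approx -0.96633$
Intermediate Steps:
$C = -67$
$\frac{C + z}{v + O} = \frac{-67 + 41103}{-8335 - 34131} = \frac{41036}{-42466} = 41036 \left(- \frac{1}{42466}\right) = - \frac{20518}{21233}$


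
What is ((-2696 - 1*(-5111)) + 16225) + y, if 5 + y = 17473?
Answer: 36108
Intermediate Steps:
y = 17468 (y = -5 + 17473 = 17468)
((-2696 - 1*(-5111)) + 16225) + y = ((-2696 - 1*(-5111)) + 16225) + 17468 = ((-2696 + 5111) + 16225) + 17468 = (2415 + 16225) + 17468 = 18640 + 17468 = 36108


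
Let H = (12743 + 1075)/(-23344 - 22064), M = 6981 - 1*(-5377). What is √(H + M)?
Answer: 3*√4915155377/1892 ≈ 111.17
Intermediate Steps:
M = 12358 (M = 6981 + 5377 = 12358)
H = -2303/7568 (H = 13818/(-45408) = 13818*(-1/45408) = -2303/7568 ≈ -0.30431)
√(H + M) = √(-2303/7568 + 12358) = √(93523041/7568) = 3*√4915155377/1892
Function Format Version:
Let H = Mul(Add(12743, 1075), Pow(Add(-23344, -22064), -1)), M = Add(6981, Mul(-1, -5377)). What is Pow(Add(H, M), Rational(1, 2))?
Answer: Mul(Rational(3, 1892), Pow(4915155377, Rational(1, 2))) ≈ 111.17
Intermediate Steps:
M = 12358 (M = Add(6981, 5377) = 12358)
H = Rational(-2303, 7568) (H = Mul(13818, Pow(-45408, -1)) = Mul(13818, Rational(-1, 45408)) = Rational(-2303, 7568) ≈ -0.30431)
Pow(Add(H, M), Rational(1, 2)) = Pow(Add(Rational(-2303, 7568), 12358), Rational(1, 2)) = Pow(Rational(93523041, 7568), Rational(1, 2)) = Mul(Rational(3, 1892), Pow(4915155377, Rational(1, 2)))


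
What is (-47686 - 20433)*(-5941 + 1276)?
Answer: 317775135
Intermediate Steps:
(-47686 - 20433)*(-5941 + 1276) = -68119*(-4665) = 317775135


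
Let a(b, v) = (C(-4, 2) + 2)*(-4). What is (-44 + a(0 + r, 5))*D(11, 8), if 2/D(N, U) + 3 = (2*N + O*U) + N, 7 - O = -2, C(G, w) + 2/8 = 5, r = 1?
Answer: -71/51 ≈ -1.3922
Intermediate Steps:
C(G, w) = 19/4 (C(G, w) = -¼ + 5 = 19/4)
O = 9 (O = 7 - 1*(-2) = 7 + 2 = 9)
D(N, U) = 2/(-3 + 3*N + 9*U) (D(N, U) = 2/(-3 + ((2*N + 9*U) + N)) = 2/(-3 + (3*N + 9*U)) = 2/(-3 + 3*N + 9*U))
a(b, v) = -27 (a(b, v) = (19/4 + 2)*(-4) = (27/4)*(-4) = -27)
(-44 + a(0 + r, 5))*D(11, 8) = (-44 - 27)*(2/(3*(-1 + 11 + 3*8))) = -142/(3*(-1 + 11 + 24)) = -142/(3*34) = -71*1/51 = -71/51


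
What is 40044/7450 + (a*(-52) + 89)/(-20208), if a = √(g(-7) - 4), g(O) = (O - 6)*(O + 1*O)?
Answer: 404273051/75274800 + 13*√178/5052 ≈ 5.4050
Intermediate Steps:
g(O) = 2*O*(-6 + O) (g(O) = (-6 + O)*(O + O) = (-6 + O)*(2*O) = 2*O*(-6 + O))
a = √178 (a = √(2*(-7)*(-6 - 7) - 4) = √(2*(-7)*(-13) - 4) = √(182 - 4) = √178 ≈ 13.342)
40044/7450 + (a*(-52) + 89)/(-20208) = 40044/7450 + (√178*(-52) + 89)/(-20208) = 40044*(1/7450) + (-52*√178 + 89)*(-1/20208) = 20022/3725 + (89 - 52*√178)*(-1/20208) = 20022/3725 + (-89/20208 + 13*√178/5052) = 404273051/75274800 + 13*√178/5052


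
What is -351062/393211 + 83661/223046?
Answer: -45406549381/87704140706 ≈ -0.51772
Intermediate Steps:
-351062/393211 + 83661/223046 = -45406549381/87704140706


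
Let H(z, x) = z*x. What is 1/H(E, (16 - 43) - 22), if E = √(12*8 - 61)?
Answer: -√35/1715 ≈ -0.0034496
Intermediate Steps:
E = √35 (E = √(96 - 61) = √35 ≈ 5.9161)
H(z, x) = x*z
1/H(E, (16 - 43) - 22) = 1/(((16 - 43) - 22)*√35) = 1/((-27 - 22)*√35) = 1/(-49*√35) = -√35/1715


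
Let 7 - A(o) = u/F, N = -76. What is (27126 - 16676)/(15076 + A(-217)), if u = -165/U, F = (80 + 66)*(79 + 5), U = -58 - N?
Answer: 768952800/1109867527 ≈ 0.69283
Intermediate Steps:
U = 18 (U = -58 - 1*(-76) = -58 + 76 = 18)
F = 12264 (F = 146*84 = 12264)
u = -55/6 (u = -165/18 = -165*1/18 = -55/6 ≈ -9.1667)
A(o) = 515143/73584 (A(o) = 7 - (-55)/(6*12264) = 7 - 1*(-55/73584) = 7 + 55/73584 = 515143/73584)
(27126 - 16676)/(15076 + A(-217)) = (27126 - 16676)/(15076 + 515143/73584) = 10450/(1109867527/73584) = 10450*(73584/1109867527) = 768952800/1109867527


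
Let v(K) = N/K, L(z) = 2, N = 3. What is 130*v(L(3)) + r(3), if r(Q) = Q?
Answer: 198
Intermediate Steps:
v(K) = 3/K
130*v(L(3)) + r(3) = 130*(3/2) + 3 = 195 + 3 = 198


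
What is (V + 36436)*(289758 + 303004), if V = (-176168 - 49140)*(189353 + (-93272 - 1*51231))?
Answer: -5989876230339368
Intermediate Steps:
V = -10105063800 (V = -225308*(189353 + (-93272 - 51231)) = -225308*(189353 - 144503) = -225308*44850 = -10105063800)
(V + 36436)*(289758 + 303004) = (-10105063800 + 36436)*(289758 + 303004) = -10105027364*592762 = -5989876230339368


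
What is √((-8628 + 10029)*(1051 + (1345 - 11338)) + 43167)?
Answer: 15*I*√55487 ≈ 3533.4*I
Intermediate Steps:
√((-8628 + 10029)*(1051 + (1345 - 11338)) + 43167) = √(1401*(1051 - 9993) + 43167) = √(1401*(-8942) + 43167) = √(-12527742 + 43167) = √(-12484575) = 15*I*√55487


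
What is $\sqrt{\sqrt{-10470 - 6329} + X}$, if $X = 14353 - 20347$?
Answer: $\sqrt{-5994 + i \sqrt{16799}} \approx 0.837 + 77.425 i$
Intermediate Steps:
$X = -5994$
$\sqrt{\sqrt{-10470 - 6329} + X} = \sqrt{\sqrt{-10470 - 6329} - 5994} = \sqrt{\sqrt{-16799} - 5994} = \sqrt{i \sqrt{16799} - 5994} = \sqrt{-5994 + i \sqrt{16799}}$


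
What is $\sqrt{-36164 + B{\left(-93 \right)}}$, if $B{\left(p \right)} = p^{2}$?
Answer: $i \sqrt{27515} \approx 165.88 i$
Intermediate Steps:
$\sqrt{-36164 + B{\left(-93 \right)}} = \sqrt{-36164 + \left(-93\right)^{2}} = \sqrt{-36164 + 8649} = \sqrt{-27515} = i \sqrt{27515}$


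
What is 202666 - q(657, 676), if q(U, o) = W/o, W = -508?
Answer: 34250681/169 ≈ 2.0267e+5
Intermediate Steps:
q(U, o) = -508/o
202666 - q(657, 676) = 202666 - (-508)/676 = 202666 - 1*(-127/169) = 202666 + 127/169 = 34250681/169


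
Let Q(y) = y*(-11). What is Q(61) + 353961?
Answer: 353290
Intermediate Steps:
Q(y) = -11*y
Q(61) + 353961 = -11*61 + 353961 = -671 + 353961 = 353290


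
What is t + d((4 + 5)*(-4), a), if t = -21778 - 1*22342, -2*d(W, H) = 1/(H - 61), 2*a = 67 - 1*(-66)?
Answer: -485321/11 ≈ -44120.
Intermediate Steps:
a = 133/2 (a = (67 - 1*(-66))/2 = (67 + 66)/2 = (½)*133 = 133/2 ≈ 66.500)
d(W, H) = -1/(2*(-61 + H)) (d(W, H) = -1/(2*(H - 61)) = -1/(2*(-61 + H)))
t = -44120 (t = -21778 - 22342 = -44120)
t + d((4 + 5)*(-4), a) = -44120 - 1/(-122 + 2*(133/2)) = -44120 - 1/(-122 + 133) = -44120 - 1/11 = -485321/11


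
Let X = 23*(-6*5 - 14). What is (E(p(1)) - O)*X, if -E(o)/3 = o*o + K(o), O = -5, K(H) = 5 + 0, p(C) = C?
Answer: 13156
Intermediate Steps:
K(H) = 5
X = -1012 (X = 23*(-30 - 14) = 23*(-44) = -1012)
E(o) = -15 - 3*o² (E(o) = -3*(o*o + 5) = -3*(o² + 5) = -3*(5 + o²) = -15 - 3*o²)
(E(p(1)) - O)*X = ((-15 - 3*1²) - 1*(-5))*(-1012) = ((-15 - 3*1) + 5)*(-1012) = ((-15 - 3) + 5)*(-1012) = (-18 + 5)*(-1012) = -13*(-1012) = 13156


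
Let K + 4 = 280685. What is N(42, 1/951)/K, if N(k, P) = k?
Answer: 42/280681 ≈ 0.00014964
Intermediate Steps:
K = 280681 (K = -4 + 280685 = 280681)
N(42, 1/951)/K = 42/280681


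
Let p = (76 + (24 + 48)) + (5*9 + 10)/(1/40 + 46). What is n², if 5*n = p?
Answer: 75442510224/84732025 ≈ 890.37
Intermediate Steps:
p = 274668/1841 (p = (76 + 72) + (45 + 10)/(1/40 + 46) = 148 + 55/(1841/40) = 148 + 55*(40/1841) = 148 + 2200/1841 = 274668/1841 ≈ 149.20)
n = 274668/9205 (n = (⅕)*(274668/1841) = 274668/9205 ≈ 29.839)
n² = (274668/9205)² = 75442510224/84732025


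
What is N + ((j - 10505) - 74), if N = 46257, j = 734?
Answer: 36412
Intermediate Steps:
N + ((j - 10505) - 74) = 46257 + ((734 - 10505) - 74) = 46257 + (-9771 - 74) = 46257 - 9845 = 36412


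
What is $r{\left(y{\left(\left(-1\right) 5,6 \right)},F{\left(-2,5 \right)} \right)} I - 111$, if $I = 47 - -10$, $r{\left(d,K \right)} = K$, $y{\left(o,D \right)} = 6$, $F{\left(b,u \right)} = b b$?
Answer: $117$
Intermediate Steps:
$F{\left(b,u \right)} = b^{2}$
$I = 57$ ($I = 47 + 10 = 57$)
$r{\left(y{\left(\left(-1\right) 5,6 \right)},F{\left(-2,5 \right)} \right)} I - 111 = \left(-2\right)^{2} \cdot 57 - 111 = 4 \cdot 57 - 111 = 228 - 111 = 117$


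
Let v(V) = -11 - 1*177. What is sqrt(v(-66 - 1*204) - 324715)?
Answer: I*sqrt(324903) ≈ 570.0*I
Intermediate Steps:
v(V) = -188 (v(V) = -11 - 177 = -188)
sqrt(v(-66 - 1*204) - 324715) = sqrt(-188 - 324715) = sqrt(-324903) = I*sqrt(324903)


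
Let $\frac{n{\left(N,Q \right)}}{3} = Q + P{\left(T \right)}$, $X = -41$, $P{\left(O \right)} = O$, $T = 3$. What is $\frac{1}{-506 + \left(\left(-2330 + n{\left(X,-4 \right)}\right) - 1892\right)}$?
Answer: $- \frac{1}{4731} \approx -0.00021137$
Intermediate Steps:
$n{\left(N,Q \right)} = 9 + 3 Q$ ($n{\left(N,Q \right)} = 3 \left(Q + 3\right) = 3 \left(3 + Q\right) = 9 + 3 Q$)
$\frac{1}{-506 + \left(\left(-2330 + n{\left(X,-4 \right)}\right) - 1892\right)} = \frac{1}{-506 + \left(\left(-2330 + \left(9 + 3 \left(-4\right)\right)\right) - 1892\right)} = \frac{1}{-506 + \left(\left(-2330 + \left(9 - 12\right)\right) - 1892\right)} = \frac{1}{-506 - 4225} = \frac{1}{-4731} = - \frac{1}{4731}$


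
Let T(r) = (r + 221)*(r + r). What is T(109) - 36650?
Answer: 35290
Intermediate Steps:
T(r) = 2*r*(221 + r) (T(r) = (221 + r)*(2*r) = 2*r*(221 + r))
T(109) - 36650 = 2*109*(221 + 109) - 36650 = 2*109*330 - 36650 = 71940 - 36650 = 35290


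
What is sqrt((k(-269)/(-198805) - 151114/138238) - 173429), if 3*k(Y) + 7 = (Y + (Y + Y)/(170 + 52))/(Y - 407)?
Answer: I*sqrt(68187790413275160473435046708515)/19828555633185 ≈ 416.45*I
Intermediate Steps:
k(Y) = -7/3 + 112*Y/(333*(-407 + Y)) (k(Y) = -7/3 + ((Y + (Y + Y)/(170 + 52))/(Y - 407))/3 = -7/3 + ((Y + (2*Y)/222)/(-407 + Y))/3 = -7/3 + ((Y + (2*Y)*(1/222))/(-407 + Y))/3 = -7/3 + ((Y + Y/111)/(-407 + Y))/3 = -7/3 + ((112*Y/111)/(-407 + Y))/3 = -7/3 + (112*Y/(111*(-407 + Y)))/3 = -7/3 + 112*Y/(333*(-407 + Y)))
sqrt((k(-269)/(-198805) - 151114/138238) - 173429) = sqrt(((7*(45177 - 95*(-269))/(333*(-407 - 269)))/(-198805) - 151114/138238) - 173429) = sqrt((((7/333)*(45177 + 25555)/(-676))*(-1/198805) - 151114*1/138238) - 173429) = sqrt((((7/333)*(-1/676)*70732)*(-1/198805) - 75557/69119) - 173429) = sqrt((-123781/56277*(-1/198805) - 75557/69119) - 173429) = sqrt((123781/11188148985 - 75557/69119) - 173429) = sqrt(-845334417240706/773313669694215 - 173429) = sqrt(-134115861755815253941/773313669694215) = I*sqrt(68187790413275160473435046708515)/19828555633185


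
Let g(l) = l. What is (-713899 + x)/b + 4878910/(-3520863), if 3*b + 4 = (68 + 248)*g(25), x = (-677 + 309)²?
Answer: -2049572515045/9266911416 ≈ -221.17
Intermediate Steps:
x = 135424 (x = (-368)² = 135424)
b = 2632 (b = -4/3 + ((68 + 248)*25)/3 = -4/3 + (316*25)/3 = -4/3 + (⅓)*7900 = -4/3 + 7900/3 = 2632)
(-713899 + x)/b + 4878910/(-3520863) = (-713899 + 135424)/2632 + 4878910/(-3520863) = -578475*1/2632 + 4878910*(-1/3520863) = -578475/2632 - 4878910/3520863 = -2049572515045/9266911416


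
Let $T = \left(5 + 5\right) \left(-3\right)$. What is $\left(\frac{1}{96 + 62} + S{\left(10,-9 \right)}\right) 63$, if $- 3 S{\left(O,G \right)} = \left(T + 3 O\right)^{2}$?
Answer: $\frac{63}{158} \approx 0.39873$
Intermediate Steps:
$T = -30$ ($T = 10 \left(-3\right) = -30$)
$S{\left(O,G \right)} = - \frac{\left(-30 + 3 O\right)^{2}}{3}$
$\left(\frac{1}{96 + 62} + S{\left(10,-9 \right)}\right) 63 = \left(\frac{1}{96 + 62} - 3 \left(-10 + 10\right)^{2}\right) 63 = \left(\frac{1}{158} - 3 \cdot 0^{2}\right) 63 = \left(\frac{1}{158} - 0\right) 63 = \left(\frac{1}{158} + 0\right) 63 = \frac{1}{158} \cdot 63 = \frac{63}{158}$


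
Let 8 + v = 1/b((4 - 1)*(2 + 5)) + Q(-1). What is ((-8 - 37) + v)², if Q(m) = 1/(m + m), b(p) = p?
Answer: 5040025/1764 ≈ 2857.2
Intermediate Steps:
Q(m) = 1/(2*m)
v = -355/42 (v = -8 + (1/((4 - 1)*(2 + 5)) + (½)/(-1)) = -8 + (1/(3*7) + (½)*(-1)) = -8 + (1/21 - ½) = -8 - 19/42 = -355/42 ≈ -8.4524)
((-8 - 37) + v)² = ((-8 - 37) - 355/42)² = (-45 - 355/42)² = (-2245/42)² = 5040025/1764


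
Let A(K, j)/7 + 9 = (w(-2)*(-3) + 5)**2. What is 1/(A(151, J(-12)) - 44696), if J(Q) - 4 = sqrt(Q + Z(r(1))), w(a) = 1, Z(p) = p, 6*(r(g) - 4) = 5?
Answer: -1/44731 ≈ -2.2356e-5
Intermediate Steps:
r(g) = 29/6 (r(g) = 4 + (1/6)*5 = 4 + 5/6 = 29/6)
J(Q) = 4 + sqrt(29/6 + Q) (J(Q) = 4 + sqrt(Q + 29/6) = 4 + sqrt(29/6 + Q))
A(K, j) = -35 (A(K, j) = -63 + 7*(1*(-3) + 5)**2 = -63 + 7*(-3 + 5)**2 = -63 + 7*2**2 = -63 + 7*4 = -63 + 28 = -35)
1/(A(151, J(-12)) - 44696) = 1/(-35 - 44696) = 1/(-44731) = -1/44731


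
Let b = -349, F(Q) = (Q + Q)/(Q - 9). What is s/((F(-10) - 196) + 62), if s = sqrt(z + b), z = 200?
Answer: -19*I*sqrt(149)/2526 ≈ -0.091815*I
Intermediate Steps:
F(Q) = 2*Q/(-9 + Q) (F(Q) = (2*Q)/(-9 + Q) = 2*Q/(-9 + Q))
s = I*sqrt(149) (s = sqrt(200 - 349) = sqrt(-149) = I*sqrt(149) ≈ 12.207*I)
s/((F(-10) - 196) + 62) = (I*sqrt(149))/((2*(-10)/(-9 - 10) - 196) + 62) = (I*sqrt(149))/((2*(-10)/(-19) - 196) + 62) = (I*sqrt(149))/((2*(-10)*(-1/19) - 196) + 62) = (I*sqrt(149))/((20/19 - 196) + 62) = (I*sqrt(149))/(-3704/19 + 62) = (I*sqrt(149))/(-2526/19) = (I*sqrt(149))*(-19/2526) = -19*I*sqrt(149)/2526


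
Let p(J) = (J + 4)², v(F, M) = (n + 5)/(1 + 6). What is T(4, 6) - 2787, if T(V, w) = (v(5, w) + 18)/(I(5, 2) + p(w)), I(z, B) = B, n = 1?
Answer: -331631/119 ≈ -2786.8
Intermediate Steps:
v(F, M) = 6/7 (v(F, M) = (1 + 5)/(1 + 6) = 6/7)
p(J) = (4 + J)²
T(V, w) = 132/(7*(2 + (4 + w)²)) (T(V, w) = (6/7 + 18)/(2 + (4 + w)²) = 132/(7*(2 + (4 + w)²)))
T(4, 6) - 2787 = 132/(7*(2 + (4 + 6)²)) - 2787 = 132/(7*(2 + 10²)) - 2787 = 132/(7*(2 + 100)) - 2787 = (132/7)/102 - 2787 = (132/7)*(1/102) - 2787 = 22/119 - 2787 = -331631/119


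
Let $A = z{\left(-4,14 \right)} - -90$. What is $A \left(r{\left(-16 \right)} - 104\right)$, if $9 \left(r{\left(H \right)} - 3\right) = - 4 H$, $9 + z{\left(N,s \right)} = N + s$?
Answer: $- \frac{76895}{9} \approx -8543.9$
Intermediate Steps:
$z{\left(N,s \right)} = -9 + N + s$ ($z{\left(N,s \right)} = -9 + \left(N + s\right) = -9 + N + s$)
$r{\left(H \right)} = 3 - \frac{4 H}{9}$ ($r{\left(H \right)} = 3 + \frac{\left(-4\right) H}{9} = 3 - \frac{4 H}{9}$)
$A = 91$ ($A = \left(-9 - 4 + 14\right) - -90 = 1 + 90 = 91$)
$A \left(r{\left(-16 \right)} - 104\right) = 91 \left(\left(3 - - \frac{64}{9}\right) - 104\right) = 91 \left(\left(3 + \frac{64}{9}\right) - 104\right) = 91 \left(\frac{91}{9} - 104\right) = 91 \left(- \frac{845}{9}\right) = - \frac{76895}{9}$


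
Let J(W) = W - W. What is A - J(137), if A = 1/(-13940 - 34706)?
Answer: -1/48646 ≈ -2.0557e-5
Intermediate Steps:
A = -1/48646 (A = 1/(-48646) = -1/48646 ≈ -2.0557e-5)
J(W) = 0
A - J(137) = -1/48646 - 1*0 = -1/48646 + 0 = -1/48646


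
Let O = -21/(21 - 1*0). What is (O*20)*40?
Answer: -800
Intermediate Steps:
O = -1 (O = -21/(21 + 0) = -21/21 = -21*1/21 = -1)
(O*20)*40 = -1*20*40 = -20*40 = -800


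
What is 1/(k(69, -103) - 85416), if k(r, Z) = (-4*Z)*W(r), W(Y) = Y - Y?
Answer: -1/85416 ≈ -1.1707e-5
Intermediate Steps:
W(Y) = 0
k(r, Z) = 0 (k(r, Z) = -4*Z*0 = 0)
1/(k(69, -103) - 85416) = 1/(0 - 85416) = 1/(-85416) = -1/85416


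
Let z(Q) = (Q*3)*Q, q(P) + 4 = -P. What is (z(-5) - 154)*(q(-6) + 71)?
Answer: -5767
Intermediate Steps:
q(P) = -4 - P
z(Q) = 3*Q**2 (z(Q) = (3*Q)*Q = 3*Q**2)
(z(-5) - 154)*(q(-6) + 71) = (3*(-5)**2 - 154)*((-4 - 1*(-6)) + 71) = (3*25 - 154)*((-4 + 6) + 71) = (75 - 154)*(2 + 71) = -79*73 = -5767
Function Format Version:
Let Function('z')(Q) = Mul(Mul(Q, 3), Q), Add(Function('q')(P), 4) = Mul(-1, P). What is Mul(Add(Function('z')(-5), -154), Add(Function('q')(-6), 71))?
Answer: -5767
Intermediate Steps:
Function('q')(P) = Add(-4, Mul(-1, P))
Function('z')(Q) = Mul(3, Pow(Q, 2)) (Function('z')(Q) = Mul(Mul(3, Q), Q) = Mul(3, Pow(Q, 2)))
Mul(Add(Function('z')(-5), -154), Add(Function('q')(-6), 71)) = Mul(Add(Mul(3, Pow(-5, 2)), -154), Add(Add(-4, Mul(-1, -6)), 71)) = Mul(Add(Mul(3, 25), -154), Add(Add(-4, 6), 71)) = Mul(Add(75, -154), Add(2, 71)) = Mul(-79, 73) = -5767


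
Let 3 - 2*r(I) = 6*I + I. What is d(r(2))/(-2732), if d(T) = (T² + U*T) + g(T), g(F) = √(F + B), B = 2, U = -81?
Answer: -1903/10928 - I*√14/5464 ≈ -0.17414 - 0.00068478*I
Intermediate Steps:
g(F) = √(2 + F) (g(F) = √(F + 2) = √(2 + F))
r(I) = 3/2 - 7*I/2 (r(I) = 3/2 - (6*I + I)/2 = 3/2 - 7*I/2)
d(T) = T² + √(2 + T) - 81*T (d(T) = (T² - 81*T) + √(2 + T) = T² + √(2 + T) - 81*T)
d(r(2))/(-2732) = ((3/2 - 7/2*2)² + √(2 + (3/2 - 7/2*2)) - 81*(3/2 - 7/2*2))/(-2732) = ((3/2 - 7)² + √(2 + (3/2 - 7)) - 81*(3/2 - 7))*(-1/2732) = ((-11/2)² + √(2 - 11/2) - 81*(-11/2))*(-1/2732) = (121/4 + √(-7/2) + 891/2)*(-1/2732) = (121/4 + I*√14/2 + 891/2)*(-1/2732) = (1903/4 + I*√14/2)*(-1/2732) = -1903/10928 - I*√14/5464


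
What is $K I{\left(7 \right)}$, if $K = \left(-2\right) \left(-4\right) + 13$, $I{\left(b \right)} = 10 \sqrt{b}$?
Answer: $210 \sqrt{7} \approx 555.61$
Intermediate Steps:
$K = 21$ ($K = 8 + 13 = 21$)
$K I{\left(7 \right)} = 21 \cdot 10 \sqrt{7} = 210 \sqrt{7}$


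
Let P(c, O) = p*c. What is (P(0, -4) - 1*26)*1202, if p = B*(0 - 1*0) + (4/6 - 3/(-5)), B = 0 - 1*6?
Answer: -31252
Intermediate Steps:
B = -6 (B = 0 - 6 = -6)
p = 19/15 (p = -6*(0 - 1*0) + (4/6 - 3/(-5)) = -6*(0 + 0) + (4*(⅙) - 3*(-⅕)) = -6*0 + (⅔ + ⅗) = 0 + 19/15 = 19/15 ≈ 1.2667)
P(c, O) = 19*c/15
(P(0, -4) - 1*26)*1202 = ((19/15)*0 - 1*26)*1202 = (0 - 26)*1202 = -26*1202 = -31252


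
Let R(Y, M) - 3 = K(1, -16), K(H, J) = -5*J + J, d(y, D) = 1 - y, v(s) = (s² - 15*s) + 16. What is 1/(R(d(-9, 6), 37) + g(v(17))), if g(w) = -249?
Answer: -1/182 ≈ -0.0054945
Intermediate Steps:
v(s) = 16 + s² - 15*s
K(H, J) = -4*J
R(Y, M) = 67 (R(Y, M) = 3 - 4*(-16) = 3 + 64 = 67)
1/(R(d(-9, 6), 37) + g(v(17))) = 1/(67 - 249) = 1/(-182) = -1/182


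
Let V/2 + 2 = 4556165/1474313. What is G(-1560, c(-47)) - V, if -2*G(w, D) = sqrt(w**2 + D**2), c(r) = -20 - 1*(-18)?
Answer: -3215078/1474313 - sqrt(608401) ≈ -782.18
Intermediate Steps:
c(r) = -2 (c(r) = -20 + 18 = -2)
V = 3215078/1474313 (V = -4 + 2*(4556165/1474313) = -4 + 9112330/1474313 = 3215078/1474313 ≈ 2.1807)
G(w, D) = -sqrt(D**2 + w**2)/2 (G(w, D) = -sqrt(w**2 + D**2)/2 = -sqrt(D**2 + w**2)/2)
G(-1560, c(-47)) - V = -sqrt((-2)**2 + (-1560)**2)/2 - 1*3215078/1474313 = -sqrt(4 + 2433600)/2 - 3215078/1474313 = -sqrt(608401) - 3215078/1474313 = -3215078/1474313 - sqrt(608401)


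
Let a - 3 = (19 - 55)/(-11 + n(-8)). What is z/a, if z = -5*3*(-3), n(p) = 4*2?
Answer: 3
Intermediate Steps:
n(p) = 8
a = 15 (a = 3 + (19 - 55)/(-11 + 8) = 3 - 36/(-3) = 3 - 36*(-⅓) = 3 + 12 = 15)
z = 45 (z = -15*(-3) = 45)
z/a = 45/15 = (1/15)*45 = 3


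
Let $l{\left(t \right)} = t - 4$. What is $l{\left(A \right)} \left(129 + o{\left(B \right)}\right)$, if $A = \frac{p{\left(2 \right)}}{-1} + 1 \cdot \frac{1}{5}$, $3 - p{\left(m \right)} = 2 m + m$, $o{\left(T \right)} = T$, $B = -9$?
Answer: $-96$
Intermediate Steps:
$p{\left(m \right)} = 3 - 3 m$ ($p{\left(m \right)} = 3 - \left(2 m + m\right) = 3 - 3 m$)
$A = \frac{16}{5}$ ($A = \frac{3 - 6}{-1} + 1 \cdot \frac{1}{5} = \left(3 - 6\right) \left(-1\right) + 1 \cdot \frac{1}{5} = \left(-3\right) \left(-1\right) + \frac{1}{5} = 3 + \frac{1}{5} = \frac{16}{5} \approx 3.2$)
$l{\left(t \right)} = -4 + t$
$l{\left(A \right)} \left(129 + o{\left(B \right)}\right) = \left(-4 + \frac{16}{5}\right) \left(129 - 9\right) = \left(- \frac{4}{5}\right) 120 = -96$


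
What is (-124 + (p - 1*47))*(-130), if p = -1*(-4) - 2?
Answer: 21970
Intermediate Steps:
p = 2 (p = 4 - 2 = 2)
(-124 + (p - 1*47))*(-130) = (-124 + (2 - 1*47))*(-130) = (-124 + (2 - 47))*(-130) = (-124 - 45)*(-130) = -169*(-130) = 21970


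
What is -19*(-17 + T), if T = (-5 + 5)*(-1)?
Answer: 323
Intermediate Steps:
T = 0 (T = 0*(-1) = 0)
-19*(-17 + T) = -19*(-17 + 0) = -19*(-17) = 323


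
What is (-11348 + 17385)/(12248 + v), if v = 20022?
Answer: 6037/32270 ≈ 0.18708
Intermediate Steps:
(-11348 + 17385)/(12248 + v) = (-11348 + 17385)/(12248 + 20022) = 6037/32270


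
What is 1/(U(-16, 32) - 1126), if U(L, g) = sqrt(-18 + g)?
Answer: -563/633931 - sqrt(14)/1267862 ≈ -0.00089106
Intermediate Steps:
1/(U(-16, 32) - 1126) = 1/(sqrt(-18 + 32) - 1126) = 1/(sqrt(14) - 1126) = 1/(-1126 + sqrt(14))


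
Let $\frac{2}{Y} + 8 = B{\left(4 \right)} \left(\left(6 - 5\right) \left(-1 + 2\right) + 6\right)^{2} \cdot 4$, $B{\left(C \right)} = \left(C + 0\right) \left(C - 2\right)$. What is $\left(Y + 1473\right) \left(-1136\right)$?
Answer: $- \frac{326299244}{195} \approx -1.6733 \cdot 10^{6}$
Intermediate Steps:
$B{\left(C \right)} = C \left(-2 + C\right)$
$Y = \frac{1}{780}$ ($Y = \frac{2}{-8 + 4 \left(-2 + 4\right) \left(\left(6 - 5\right) \left(-1 + 2\right) + 6\right)^{2} \cdot 4} = \frac{2}{-8 + 4 \cdot 2 \left(1 \cdot 1 + 6\right)^{2} \cdot 4} = \frac{2}{-8 + 8 \left(1 + 6\right)^{2} \cdot 4} = \frac{2}{-8 + 8 \cdot 7^{2} \cdot 4} = \frac{2}{-8 + 8 \cdot 49 \cdot 4} = \frac{2}{-8 + 392 \cdot 4} = \frac{2}{-8 + 1568} = \frac{2}{1560} = 2 \cdot \frac{1}{1560} = \frac{1}{780} \approx 0.0012821$)
$\left(Y + 1473\right) \left(-1136\right) = \left(\frac{1}{780} + 1473\right) \left(-1136\right) = \frac{1148941}{780} \left(-1136\right) = - \frac{326299244}{195}$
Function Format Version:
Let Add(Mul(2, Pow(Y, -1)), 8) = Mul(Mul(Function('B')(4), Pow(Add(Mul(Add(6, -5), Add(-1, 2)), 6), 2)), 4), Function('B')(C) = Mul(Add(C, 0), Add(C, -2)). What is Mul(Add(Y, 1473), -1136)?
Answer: Rational(-326299244, 195) ≈ -1.6733e+6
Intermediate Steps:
Function('B')(C) = Mul(C, Add(-2, C))
Y = Rational(1, 780) (Y = Mul(2, Pow(Add(-8, Mul(Mul(Mul(4, Add(-2, 4)), Pow(Add(Mul(Add(6, -5), Add(-1, 2)), 6), 2)), 4)), -1)) = Mul(2, Pow(Add(-8, Mul(Mul(Mul(4, 2), Pow(Add(Mul(1, 1), 6), 2)), 4)), -1)) = Mul(2, Pow(Add(-8, Mul(Mul(8, Pow(Add(1, 6), 2)), 4)), -1)) = Mul(2, Pow(Add(-8, Mul(Mul(8, Pow(7, 2)), 4)), -1)) = Mul(2, Pow(Add(-8, Mul(Mul(8, 49), 4)), -1)) = Mul(2, Pow(Add(-8, Mul(392, 4)), -1)) = Mul(2, Pow(Add(-8, 1568), -1)) = Mul(2, Pow(1560, -1)) = Mul(2, Rational(1, 1560)) = Rational(1, 780) ≈ 0.0012821)
Mul(Add(Y, 1473), -1136) = Mul(Add(Rational(1, 780), 1473), -1136) = Mul(Rational(1148941, 780), -1136) = Rational(-326299244, 195)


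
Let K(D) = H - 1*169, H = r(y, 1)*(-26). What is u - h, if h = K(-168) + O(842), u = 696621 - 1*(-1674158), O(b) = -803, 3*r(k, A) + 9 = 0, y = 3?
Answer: 2371673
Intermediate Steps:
r(k, A) = -3 (r(k, A) = -3 + (⅓)*0 = -3 + 0 = -3)
H = 78 (H = -3*(-26) = 78)
K(D) = -91 (K(D) = 78 - 1*169 = 78 - 169 = -91)
u = 2370779 (u = 696621 + 1674158 = 2370779)
h = -894 (h = -91 - 803 = -894)
u - h = 2370779 - 1*(-894) = 2370779 + 894 = 2371673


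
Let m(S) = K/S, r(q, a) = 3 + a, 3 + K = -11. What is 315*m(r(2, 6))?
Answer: -490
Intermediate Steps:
K = -14 (K = -3 - 11 = -14)
m(S) = -14/S
315*m(r(2, 6)) = 315*(-14/(3 + 6)) = 315*(-14/9) = -490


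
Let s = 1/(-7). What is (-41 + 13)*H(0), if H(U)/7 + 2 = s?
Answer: 420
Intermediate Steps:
s = -⅐ ≈ -0.14286
H(U) = -15 (H(U) = -14 + 7*(-⅐) = -14 - 1 = -15)
(-41 + 13)*H(0) = (-41 + 13)*(-15) = -28*(-15) = 420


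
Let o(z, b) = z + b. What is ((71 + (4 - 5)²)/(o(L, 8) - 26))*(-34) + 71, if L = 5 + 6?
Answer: 2945/7 ≈ 420.71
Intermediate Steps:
L = 11
o(z, b) = b + z
((71 + (4 - 5)²)/(o(L, 8) - 26))*(-34) + 71 = ((71 + (4 - 5)²)/((8 + 11) - 26))*(-34) + 71 = ((71 + (-1)²)/(19 - 26))*(-34) + 71 = ((71 + 1)/(-7))*(-34) + 71 = (72*(-⅐))*(-34) + 71 = -72/7*(-34) + 71 = 2448/7 + 71 = 2945/7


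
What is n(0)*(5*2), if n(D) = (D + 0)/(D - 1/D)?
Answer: 0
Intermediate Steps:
n(D) = D/(D - 1/D)
n(0)*(5*2) = (0**2/(-1 + 0**2))*(5*2) = (0/(-1 + 0))*10 = (0/(-1))*10 = (0*(-1))*10 = 0*10 = 0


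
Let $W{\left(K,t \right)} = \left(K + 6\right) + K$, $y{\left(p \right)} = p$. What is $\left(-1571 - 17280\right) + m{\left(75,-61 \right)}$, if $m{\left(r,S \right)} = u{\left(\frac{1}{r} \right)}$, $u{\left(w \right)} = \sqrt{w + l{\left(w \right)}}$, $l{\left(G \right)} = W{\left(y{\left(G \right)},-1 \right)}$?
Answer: $-18851 + \frac{\sqrt{151}}{5} \approx -18849.0$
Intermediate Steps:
$W{\left(K,t \right)} = 6 + 2 K$ ($W{\left(K,t \right)} = \left(6 + K\right) + K = 6 + 2 K$)
$l{\left(G \right)} = 6 + 2 G$
$u{\left(w \right)} = \sqrt{6 + 3 w}$ ($u{\left(w \right)} = \sqrt{w + \left(6 + 2 w\right)} = \sqrt{6 + 3 w}$)
$m{\left(r,S \right)} = \sqrt{6 + \frac{3}{r}}$
$\left(-1571 - 17280\right) + m{\left(75,-61 \right)} = \left(-1571 - 17280\right) + \sqrt{6 + \frac{3}{75}} = \left(-1571 - 17280\right) + \sqrt{6 + 3 \cdot \frac{1}{75}} = -18851 + \sqrt{6 + \frac{1}{25}} = -18851 + \sqrt{\frac{151}{25}} = -18851 + \frac{\sqrt{151}}{5}$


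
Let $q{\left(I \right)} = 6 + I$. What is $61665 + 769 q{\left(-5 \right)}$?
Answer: $62434$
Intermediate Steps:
$61665 + 769 q{\left(-5 \right)} = 61665 + 769 \left(6 - 5\right) = 61665 + 769 \cdot 1 = 61665 + 769 = 62434$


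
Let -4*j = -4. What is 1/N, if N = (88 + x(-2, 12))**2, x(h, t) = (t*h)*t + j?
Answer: 1/39601 ≈ 2.5252e-5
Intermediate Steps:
j = 1 (j = -1/4*(-4) = 1)
x(h, t) = 1 + h*t**2 (x(h, t) = (t*h)*t + 1 = (h*t)*t + 1 = h*t**2 + 1 = 1 + h*t**2)
N = 39601 (N = (88 + (1 - 2*12**2))**2 = (88 + (1 - 2*144))**2 = (88 + (1 - 288))**2 = (88 - 287)**2 = (-199)**2 = 39601)
1/N = 1/39601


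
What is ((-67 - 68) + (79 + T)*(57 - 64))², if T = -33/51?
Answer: 135001161/289 ≈ 4.6713e+5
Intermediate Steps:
T = -11/17 (T = -33*1/51 = -11/17 ≈ -0.64706)
((-67 - 68) + (79 + T)*(57 - 64))² = ((-67 - 68) + (79 - 11/17)*(57 - 64))² = (-135 + (1332/17)*(-7))² = (-135 - 9324/17)² = (-11619/17)² = 135001161/289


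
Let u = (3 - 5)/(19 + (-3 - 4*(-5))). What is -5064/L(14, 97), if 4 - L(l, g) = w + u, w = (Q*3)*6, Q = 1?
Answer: 91152/251 ≈ 363.16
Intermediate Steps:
w = 18 (w = (1*3)*6 = 3*6 = 18)
u = -1/18 (u = -2/(19 + (-3 + 20)) = -2/(19 + 17) = -2/36 = -2*1/36 = -1/18 ≈ -0.055556)
L(l, g) = -251/18 (L(l, g) = 4 - (18 - 1/18) = 4 - 1*323/18 = 4 - 323/18 = -251/18)
-5064/L(14, 97) = -5064/(-251/18) = -5064*(-18/251) = 91152/251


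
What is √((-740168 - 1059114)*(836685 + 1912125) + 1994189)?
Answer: I*√4945882360231 ≈ 2.2239e+6*I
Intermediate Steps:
√((-740168 - 1059114)*(836685 + 1912125) + 1994189) = √(-1799282*2748810 + 1994189) = √(-4945884354420 + 1994189) = √(-4945882360231) = I*√4945882360231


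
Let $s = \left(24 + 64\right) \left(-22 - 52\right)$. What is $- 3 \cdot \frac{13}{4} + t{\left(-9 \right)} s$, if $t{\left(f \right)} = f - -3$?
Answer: $\frac{156249}{4} \approx 39062.0$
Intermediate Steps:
$t{\left(f \right)} = 3 + f$ ($t{\left(f \right)} = f + 3 = 3 + f$)
$s = -6512$ ($s = 88 \left(-74\right) = -6512$)
$- 3 \cdot \frac{13}{4} + t{\left(-9 \right)} s = - 3 \cdot \frac{13}{4} + \left(3 - 9\right) \left(-6512\right) = - 3 \cdot 13 \cdot \frac{1}{4} - -39072 = \left(-3\right) \frac{13}{4} + 39072 = - \frac{39}{4} + 39072 = \frac{156249}{4}$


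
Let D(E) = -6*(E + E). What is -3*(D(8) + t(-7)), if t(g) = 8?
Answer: 264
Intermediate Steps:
D(E) = -12*E
-3*(D(8) + t(-7)) = -3*(-12*8 + 8) = -3*(-96 + 8) = -3*(-88) = 264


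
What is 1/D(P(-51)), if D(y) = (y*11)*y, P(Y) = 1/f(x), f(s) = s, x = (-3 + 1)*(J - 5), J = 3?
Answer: 16/11 ≈ 1.4545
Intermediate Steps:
x = 4 (x = (-3 + 1)*(3 - 5) = -2*(-2) = 4)
P(Y) = ¼ (P(Y) = 1/4 = ¼)
D(y) = 11*y² (D(y) = (11*y)*y = 11*y²)
1/D(P(-51)) = 1/(11*(¼)²) = 1/(11*(1/16)) = 1/(11/16) = 16/11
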